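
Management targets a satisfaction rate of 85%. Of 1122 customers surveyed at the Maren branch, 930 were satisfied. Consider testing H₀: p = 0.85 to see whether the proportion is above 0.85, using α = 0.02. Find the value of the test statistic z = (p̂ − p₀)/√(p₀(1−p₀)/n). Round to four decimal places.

p̂ = 930/1122 = 0.828877.
Under H₀, SE = √(0.85·0.15/1122) = √(0.000113636) = 0.010660.
z = (0.828877 − 0.85)/0.010660 = -0.021123/0.010660 = -1.9815.
p-value = P(Z > -1.982) ≈ 0.9762, so at α = 0.02 we fail to reject H₀.

z = -1.9815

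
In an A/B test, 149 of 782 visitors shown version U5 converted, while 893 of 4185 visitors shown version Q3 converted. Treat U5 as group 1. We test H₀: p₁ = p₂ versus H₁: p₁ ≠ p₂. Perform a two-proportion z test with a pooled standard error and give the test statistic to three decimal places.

z = -1.440

p̂₁ = 149/782 = 0.19054, p̂₂ = 893/4185 = 0.21338.
Pooled p̂ = (149+893)/(782+4185) = 1042/4967 = 0.20978.
SE = √(0.165775 × 0.00151772) = 0.01586.
z = (0.19054 − 0.21338)/0.01586 = -0.02284/0.01586 = -1.440.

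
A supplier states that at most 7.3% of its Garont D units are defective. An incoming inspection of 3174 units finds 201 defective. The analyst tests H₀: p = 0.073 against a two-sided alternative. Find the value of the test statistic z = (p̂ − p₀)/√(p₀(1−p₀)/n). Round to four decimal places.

z = -2.0949

p̂ = 201/3174 = 0.0633270.
SE = √(p₀(1−p₀)/n) = √(0.067671/3174) = 0.0046174.
z = (0.0633270 − 0.073)/0.0046174 = -0.0096730/0.0046174 = -2.0949.
Two-sided p-value ≈ 2·Φ(−2.095) = 0.0362.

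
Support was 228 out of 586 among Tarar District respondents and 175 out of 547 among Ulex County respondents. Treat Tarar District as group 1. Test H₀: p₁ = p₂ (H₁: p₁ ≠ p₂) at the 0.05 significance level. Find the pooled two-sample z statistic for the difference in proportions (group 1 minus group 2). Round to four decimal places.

z = 2.4297

p̂₁ = 228/586 ≈ 0.389078, p̂₂ = 175/547 ≈ 0.319927.
Pooled p̂ = (228+175)/(586+547) = 403/1133 = 0.355693.
SE = √(p̂(1−p̂)(1/n₁+1/n₂)) = √(0.355693·0.644307·0.00353464) = √(0.000810052) = 0.028461.
z = (0.389078 − 0.319927)/0.028461 = 0.069151/0.028461 = 2.4297.
p-value = 2·P(Z > 2.430) ≈ 0.0151, so at α = 0.05 we reject H₀.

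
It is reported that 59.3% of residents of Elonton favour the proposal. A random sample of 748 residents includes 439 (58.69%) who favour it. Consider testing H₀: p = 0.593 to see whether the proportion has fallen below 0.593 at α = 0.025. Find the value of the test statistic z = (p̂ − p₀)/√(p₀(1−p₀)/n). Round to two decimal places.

z = -0.34

p̂ = 439/748 ≈ 0.5869.
SE = √(p₀(1−p₀)/n) = √(0.24135/748) = 0.0180.
z = (0.5869 − 0.593)/0.0180 = -0.0061/0.0180 = -0.34.
p-value = P(Z < -0.340) ≈ 0.3670; since p > α = 0.025, fail to reject H₀.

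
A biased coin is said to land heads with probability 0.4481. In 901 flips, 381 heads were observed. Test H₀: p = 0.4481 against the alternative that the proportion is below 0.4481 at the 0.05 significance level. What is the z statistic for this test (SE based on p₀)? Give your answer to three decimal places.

p̂ = 381/901 = 0.42286.
SE = √(p₀(1−p₀)/n) = √(0.24731/901) = 0.01657.
z = (0.42286 − 0.4481)/0.01657 = -0.02524/0.01657 = -1.523.
p-value = P(Z < -1.523) ≈ 0.0638; since p > α = 0.05, fail to reject H₀.

z = -1.523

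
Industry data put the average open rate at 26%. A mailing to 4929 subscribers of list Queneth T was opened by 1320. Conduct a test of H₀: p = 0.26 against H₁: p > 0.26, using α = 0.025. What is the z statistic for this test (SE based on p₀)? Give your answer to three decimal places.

z = 1.249

p̂ = 1320/4929 = 0.267803.
SE = √(p₀(1−p₀)/n) = √(0.1924/4929) = 0.006248.
z = (0.267803 − 0.26)/0.006248 = 0.007803/0.006248 = 1.249.
p-value = P(Z > 1.249) ≈ 0.1059, so at α = 0.025 we fail to reject H₀.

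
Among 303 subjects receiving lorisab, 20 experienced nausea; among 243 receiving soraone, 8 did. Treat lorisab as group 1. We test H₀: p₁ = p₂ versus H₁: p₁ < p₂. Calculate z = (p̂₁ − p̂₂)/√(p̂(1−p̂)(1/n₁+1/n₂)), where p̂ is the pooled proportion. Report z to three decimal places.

z = 1.742

p̂₁ = 20/303 ≈ 0.06601, p̂₂ = 8/243 ≈ 0.03292.
Pooled p̂ = (20+8)/(303+243) = 28/546 = 0.05128.
SE = √(p̂(1−p̂)(1/n₁+1/n₂)) = √(0.05128·0.94872·0.00741556) = √(0.000360783) = 0.01899.
z = (0.06601 − 0.03292)/0.01899 = 0.03309/0.01899 = 1.742.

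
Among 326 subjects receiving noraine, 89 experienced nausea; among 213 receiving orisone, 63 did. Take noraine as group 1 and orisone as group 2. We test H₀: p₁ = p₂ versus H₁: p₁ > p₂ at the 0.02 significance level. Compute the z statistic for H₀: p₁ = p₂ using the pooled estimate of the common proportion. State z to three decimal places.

p̂₁ = 89/326 = 0.27301, p̂₂ = 63/213 = 0.29577.
Pooled p̂ = (89+63)/(326+213) = 152/539 = 0.28200.
SE = √(p̂(1−p̂)(1/n₁+1/n₂)) = √(0.28200·0.71800·0.00776232) = √(0.0015717) = 0.03964.
z = (0.27301 − 0.29577)/0.03964 = -0.02276/0.03964 = -0.574.
p-value = P(Z > -0.574) ≈ 0.7171, so at α = 0.02 we fail to reject H₀.

z = -0.574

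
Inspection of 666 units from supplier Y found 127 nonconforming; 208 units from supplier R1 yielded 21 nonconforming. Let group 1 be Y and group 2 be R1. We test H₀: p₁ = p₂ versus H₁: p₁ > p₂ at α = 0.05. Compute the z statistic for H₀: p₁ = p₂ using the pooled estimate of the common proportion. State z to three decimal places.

z = 3.012

p̂₁ = 127/666 = 0.19069, p̂₂ = 21/208 = 0.10096.
Pooled p̂ = (127+21)/(666+208) = 148/874 = 0.16934.
SE = √(0.140662 × 0.00630919) = 0.02979.
z = (0.19069 − 0.10096)/0.02979 = 0.08973/0.02979 = 3.012.
p-value = P(Z > 3.012) ≈ 0.0013; since p < α = 0.05, reject H₀.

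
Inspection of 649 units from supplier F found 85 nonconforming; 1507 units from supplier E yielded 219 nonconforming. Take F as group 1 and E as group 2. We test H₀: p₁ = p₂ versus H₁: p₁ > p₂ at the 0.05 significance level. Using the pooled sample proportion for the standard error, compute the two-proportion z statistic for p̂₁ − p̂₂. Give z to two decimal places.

p̂₁ = 85/649 = 0.1310, p̂₂ = 219/1507 = 0.1453.
Pooled p̂ = (85+219)/(649+1507) = 304/2156 = 0.1410.
SE = √(p̂(1−p̂)(1/n₁+1/n₂)) = √(0.1410·0.8590·0.0022044) = √(0.000266998) = 0.0163.
z = (0.1310 − 0.1453)/0.0163 = -0.0143/0.0163 = -0.88.
p-value = P(Z > -0.878) ≈ 0.8101; since p > α = 0.05, fail to reject H₀.

z = -0.88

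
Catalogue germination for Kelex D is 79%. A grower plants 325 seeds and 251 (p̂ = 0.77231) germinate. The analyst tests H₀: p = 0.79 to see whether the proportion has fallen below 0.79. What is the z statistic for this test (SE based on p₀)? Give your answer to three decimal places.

p̂ = 251/325 ≈ 0.77231.
Standard error under H₀: √(0.79×0.21/325) = 0.02259.
z = (0.77231 − 0.79)/0.02259 = -0.01769/0.02259 = -0.783.

z = -0.783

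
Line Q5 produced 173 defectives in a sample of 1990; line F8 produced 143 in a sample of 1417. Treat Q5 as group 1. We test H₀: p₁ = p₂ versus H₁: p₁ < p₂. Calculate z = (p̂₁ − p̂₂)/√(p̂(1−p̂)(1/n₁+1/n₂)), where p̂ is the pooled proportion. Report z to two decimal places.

z = -1.39

p̂₁ = 173/1990 ≈ 0.0869, p̂₂ = 143/1417 ≈ 0.1009.
Pooled p̂ = (173+143)/(1990+1417) = 316/3407 = 0.0928.
SE = √(0.0841476 × 0.00120823) = 0.0101.
z = (0.0869 − 0.1009)/0.0101 = -0.0140/0.0101 = -1.39.
p-value = P(Z < -1.387) ≈ 0.0828.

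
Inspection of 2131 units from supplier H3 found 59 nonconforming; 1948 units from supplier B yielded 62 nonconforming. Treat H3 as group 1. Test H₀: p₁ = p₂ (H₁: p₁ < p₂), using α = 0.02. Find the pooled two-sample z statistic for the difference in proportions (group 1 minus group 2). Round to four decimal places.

z = -0.7786

p̂₁ = 59/2131 ≈ 0.0276865, p̂₂ = 62/1948 ≈ 0.0318275.
Pooled p̂ = (59+62)/(2131+1948) = 121/4079 = 0.0296641.
SE = √(p̂(1−p̂)(1/n₁+1/n₂)) = √(0.0296641·0.9703359·0.00098261) = √(2.82836e-05) = 0.0053182.
z = (0.0276865 − 0.0318275)/0.0053182 = -0.0041410/0.0053182 = -0.7786.
p-value = P(Z < -0.779) ≈ 0.2181. With α = 0.02, fail to reject H₀.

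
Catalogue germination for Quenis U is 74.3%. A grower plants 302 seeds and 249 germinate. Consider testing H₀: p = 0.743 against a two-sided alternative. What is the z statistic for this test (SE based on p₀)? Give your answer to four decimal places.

z = 3.2413

p̂ = 249/302 = 0.824503.
Under H₀, SE = √(0.743·0.257/302) = √(0.000632288) = 0.025145.
z = (0.824503 − 0.743)/0.025145 = 0.081503/0.025145 = 3.2413.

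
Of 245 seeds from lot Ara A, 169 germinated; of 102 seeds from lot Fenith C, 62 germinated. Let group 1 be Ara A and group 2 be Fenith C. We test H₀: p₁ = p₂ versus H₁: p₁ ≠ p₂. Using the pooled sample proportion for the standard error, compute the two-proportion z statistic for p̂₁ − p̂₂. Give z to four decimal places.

z = 1.4743

p̂₁ = 169/245 ≈ 0.689796, p̂₂ = 62/102 ≈ 0.607843.
Pooled p̂ = (169+62)/(245+102) = 231/347 = 0.665706.
SE = √(p̂(1−p̂)(1/n₁+1/n₂)) = √(0.665706·0.334294·0.0138856) = √(0.00309011) = 0.055589.
z = (0.689796 − 0.607843)/0.055589 = 0.081953/0.055589 = 1.4743.
p-value = 2·P(Z > 1.474) ≈ 0.1404.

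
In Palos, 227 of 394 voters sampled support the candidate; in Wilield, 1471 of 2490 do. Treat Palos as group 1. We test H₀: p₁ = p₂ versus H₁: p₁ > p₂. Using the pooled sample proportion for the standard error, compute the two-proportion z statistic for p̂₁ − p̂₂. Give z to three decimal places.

z = -0.548

p̂₁ = 227/394 ≈ 0.57614, p̂₂ = 1471/2490 ≈ 0.59076.
Pooled p̂ = (227+1471)/(394+2490) = 1698/2884 = 0.58877.
SE = √(p̂(1−p̂)(1/n₁+1/n₂)) = √(0.58877·0.41123·0.00293968) = √(0.000711757) = 0.02668.
z = (0.57614 − 0.59076)/0.02668 = -0.01462/0.02668 = -0.548.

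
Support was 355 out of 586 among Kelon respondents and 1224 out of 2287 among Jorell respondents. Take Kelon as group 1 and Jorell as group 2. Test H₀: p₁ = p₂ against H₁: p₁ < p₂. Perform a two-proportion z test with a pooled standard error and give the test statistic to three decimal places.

z = 3.065

p̂₁ = 355/586 ≈ 0.605802, p̂₂ = 1224/2287 ≈ 0.535199.
Pooled p̂ = (355+1224)/(586+2287) = 1579/2873 = 0.549600.
SE = √(p̂(1−p̂)(1/n₁+1/n₂)) = √(0.549600·0.450400·0.00214374) = √(0.000530661) = 0.023036.
z = (0.605802 − 0.535199)/0.023036 = 0.070603/0.023036 = 3.065.
p-value = P(Z < 3.065) ≈ 0.9989.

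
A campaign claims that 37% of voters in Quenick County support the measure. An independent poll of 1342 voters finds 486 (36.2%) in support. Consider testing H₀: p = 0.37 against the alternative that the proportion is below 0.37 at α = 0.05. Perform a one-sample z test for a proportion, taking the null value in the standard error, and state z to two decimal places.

p̂ = 486/1342 ≈ 0.3621.
Under H₀, SE = √(0.37·0.63/1342) = √(0.000173696) = 0.0132.
z = (0.3621 − 0.37)/0.0132 = -0.0079/0.0132 = -0.60.
p-value = P(Z < -0.596) ≈ 0.2756, so at α = 0.05 we fail to reject H₀.

z = -0.60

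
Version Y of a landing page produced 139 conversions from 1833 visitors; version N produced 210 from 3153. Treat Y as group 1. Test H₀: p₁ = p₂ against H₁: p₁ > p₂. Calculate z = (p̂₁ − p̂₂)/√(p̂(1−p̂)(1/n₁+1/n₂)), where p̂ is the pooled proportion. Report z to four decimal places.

p̂₁ = 139/1833 ≈ 0.075832, p̂₂ = 210/3153 ≈ 0.066603.
Pooled p̂ = (139+210)/(1833+3153) = 349/4986 = 0.069996.
SE = √(p̂(1−p̂)(1/n₁+1/n₂)) = √(0.069996·0.930004·0.000862712) = √(5.61596e-05) = 0.007494.
z = (0.075832 − 0.066603)/0.007494 = 0.009229/0.007494 = 1.2315.
p-value = P(Z > 1.231) ≈ 0.1091.

z = 1.2315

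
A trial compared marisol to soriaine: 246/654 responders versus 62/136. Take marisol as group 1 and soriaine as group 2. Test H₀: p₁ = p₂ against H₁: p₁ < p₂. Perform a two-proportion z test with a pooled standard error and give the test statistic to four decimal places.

z = -1.7347

p̂₁ = 246/654 = 0.376147, p̂₂ = 62/136 = 0.455882.
Pooled p̂ = (246+62)/(654+136) = 308/790 = 0.389873.
SE = √(0.237872 × 0.00888199) = 0.045965.
z = (0.376147 − 0.455882)/0.045965 = -0.079735/0.045965 = -1.7347.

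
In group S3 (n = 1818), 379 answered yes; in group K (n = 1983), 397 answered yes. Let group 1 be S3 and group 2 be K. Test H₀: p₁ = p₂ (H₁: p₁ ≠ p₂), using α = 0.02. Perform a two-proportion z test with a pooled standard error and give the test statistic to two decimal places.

z = 0.63

p̂₁ = 379/1818 ≈ 0.2085, p̂₂ = 397/1983 ≈ 0.2002.
Pooled p̂ = (379+397)/(1818+1983) = 776/3801 = 0.2042.
SE = √(p̂(1−p̂)(1/n₁+1/n₂)) = √(0.2042·0.7958·0.00105434) = √(0.000171306) = 0.0131.
z = (0.2085 − 0.2002)/0.0131 = 0.0083/0.0131 = 0.63.
p-value = 2·P(Z > 0.632) ≈ 0.5275, so at α = 0.02 we fail to reject H₀.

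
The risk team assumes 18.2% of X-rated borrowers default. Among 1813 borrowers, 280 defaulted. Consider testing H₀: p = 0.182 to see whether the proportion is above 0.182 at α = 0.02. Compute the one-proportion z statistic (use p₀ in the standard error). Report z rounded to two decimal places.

p̂ = 280/1813 ≈ 0.15444.
SE = √(p₀(1−p₀)/n) = √(0.14888/1813) = 0.00906.
z = (0.15444 − 0.182)/0.00906 = -0.02756/0.00906 = -3.04.
p-value = P(Z > -3.041) ≈ 0.9988. With α = 0.02, fail to reject H₀.

z = -3.04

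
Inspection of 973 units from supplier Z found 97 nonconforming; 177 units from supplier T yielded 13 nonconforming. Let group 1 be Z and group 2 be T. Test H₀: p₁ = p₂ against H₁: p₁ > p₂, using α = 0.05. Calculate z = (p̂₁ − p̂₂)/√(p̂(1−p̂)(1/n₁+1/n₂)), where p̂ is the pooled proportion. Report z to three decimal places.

p̂₁ = 97/973 = 0.09969, p̂₂ = 13/177 = 0.07345.
Pooled p̂ = (97+13)/(973+177) = 110/1150 = 0.09565.
SE = √(p̂(1−p̂)(1/n₁+1/n₂)) = √(0.09565·0.90435·0.00667747) = √(0.00057762) = 0.02403.
z = (0.09969 − 0.07345)/0.02403 = 0.02624/0.02403 = 1.092.
p-value = P(Z > 1.092) ≈ 0.1374, so at α = 0.05 we fail to reject H₀.

z = 1.092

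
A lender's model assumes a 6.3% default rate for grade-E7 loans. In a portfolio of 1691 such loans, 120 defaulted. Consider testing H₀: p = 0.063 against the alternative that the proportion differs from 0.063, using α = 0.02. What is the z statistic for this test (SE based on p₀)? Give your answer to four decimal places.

p̂ = 120/1691 ≈ 0.0709639.
Standard error under H₀: √(0.063×0.937/1691) = 0.0059084.
z = (0.0709639 − 0.063)/0.0059084 = 0.0079639/0.0059084 = 1.3479.
Two-sided p-value ≈ 2·Φ(−1.348) = 0.1777; since p > α = 0.02, fail to reject H₀.

z = 1.3479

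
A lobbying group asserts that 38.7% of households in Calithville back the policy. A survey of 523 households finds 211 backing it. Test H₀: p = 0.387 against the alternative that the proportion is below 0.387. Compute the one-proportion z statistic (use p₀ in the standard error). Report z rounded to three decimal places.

p̂ = 211/523 ≈ 0.40344.
Standard error under H₀: √(0.387×0.613/523) = 0.02130.
z = (0.40344 − 0.387)/0.02130 = 0.01644/0.02130 = 0.772.

z = 0.772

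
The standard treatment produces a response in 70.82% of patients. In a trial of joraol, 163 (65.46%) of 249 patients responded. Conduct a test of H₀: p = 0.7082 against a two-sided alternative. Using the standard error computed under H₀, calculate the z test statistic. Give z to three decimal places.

p̂ = 163/249 = 0.65462.
SE = √(p₀(1−p₀)/n) = √(0.20665/249) = 0.02881.
z = (0.65462 − 0.7082)/0.02881 = -0.05358/0.02881 = -1.860.
Two-sided p-value ≈ 2·Φ(−1.860) = 0.0629.

z = -1.860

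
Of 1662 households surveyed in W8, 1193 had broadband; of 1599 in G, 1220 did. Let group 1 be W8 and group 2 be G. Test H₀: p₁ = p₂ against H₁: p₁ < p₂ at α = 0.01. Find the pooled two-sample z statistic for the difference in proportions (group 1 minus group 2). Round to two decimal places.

z = -2.94

p̂₁ = 1193/1662 ≈ 0.7178, p̂₂ = 1220/1599 ≈ 0.7630.
Pooled p̂ = (1193+1220)/(1662+1599) = 2413/3261 = 0.7400.
SE = √(p̂(1−p̂)(1/n₁+1/n₂)) = √(0.7400·0.2600·0.00122708) = √(0.000236115) = 0.0154.
z = (0.7178 − 0.7630)/0.0154 = -0.0452/0.0154 = -2.94.
p-value = P(Z < -2.939) ≈ 0.0016. With α = 0.01, reject H₀.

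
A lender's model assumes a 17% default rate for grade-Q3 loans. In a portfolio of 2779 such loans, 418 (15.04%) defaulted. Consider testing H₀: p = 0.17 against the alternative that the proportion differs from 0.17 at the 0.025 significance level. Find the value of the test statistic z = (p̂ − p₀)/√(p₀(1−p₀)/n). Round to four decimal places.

z = -2.7487

p̂ = 418/2779 ≈ 0.1504138.
Under H₀, SE = √(0.17·0.83/2779) = √(5.07737e-05) = 0.0071256.
z = (0.1504138 − 0.17)/0.0071256 = -0.0195862/0.0071256 = -2.7487.
Two-sided p-value ≈ 2·Φ(−2.749) = 0.0060; since p < α = 0.025, reject H₀.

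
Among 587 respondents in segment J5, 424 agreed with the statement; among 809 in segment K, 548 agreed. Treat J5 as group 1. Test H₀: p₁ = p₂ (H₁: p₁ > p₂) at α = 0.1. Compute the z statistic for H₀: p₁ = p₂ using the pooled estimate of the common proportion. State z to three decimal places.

z = 1.802

p̂₁ = 424/587 = 0.722317, p̂₂ = 548/809 = 0.677379.
Pooled p̂ = (424+548)/(587+809) = 972/1396 = 0.696275.
SE = √(p̂(1−p̂)(1/n₁+1/n₂)) = √(0.696275·0.303725·0.00293967) = √(0.00062167) = 0.024933.
z = (0.722317 − 0.677379)/0.024933 = 0.044938/0.024933 = 1.802.
p-value = P(Z > 1.802) ≈ 0.0357; since p < α = 0.1, reject H₀.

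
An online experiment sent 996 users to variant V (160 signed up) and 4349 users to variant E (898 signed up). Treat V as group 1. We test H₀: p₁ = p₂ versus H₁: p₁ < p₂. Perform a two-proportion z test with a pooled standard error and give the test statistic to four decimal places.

z = -3.2752

p̂₁ = 160/996 = 0.1606426, p̂₂ = 898/4349 = 0.2064842.
Pooled p̂ = (160+898)/(996+4349) = 1058/5345 = 0.1979420.
SE = √(0.158761 × 0.00123395) = 0.0139966.
z = (0.1606426 − 0.2064842)/0.0139966 = -0.0458416/0.0139966 = -3.2752.
p-value = P(Z < -3.275) ≈ 0.0005.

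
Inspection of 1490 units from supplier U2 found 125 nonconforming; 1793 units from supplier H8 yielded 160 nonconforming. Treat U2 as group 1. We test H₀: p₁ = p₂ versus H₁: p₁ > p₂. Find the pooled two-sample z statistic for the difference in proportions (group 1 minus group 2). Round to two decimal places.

p̂₁ = 125/1490 ≈ 0.0839, p̂₂ = 160/1793 ≈ 0.0892.
Pooled p̂ = (125+160)/(1490+1793) = 285/3283 = 0.0868.
SE = √(0.0792747 × 0.00122887) = 0.0099.
z = (0.0839 − 0.0892)/0.0099 = -0.0053/0.0099 = -0.54.
p-value = P(Z > -0.541) ≈ 0.7059.

z = -0.54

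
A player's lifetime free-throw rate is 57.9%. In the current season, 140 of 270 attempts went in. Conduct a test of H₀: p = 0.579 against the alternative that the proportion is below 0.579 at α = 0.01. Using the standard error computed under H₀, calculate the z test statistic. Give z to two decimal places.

p̂ = 140/270 = 0.51852.
Standard error under H₀: √(0.579×0.421/270) = 0.03005.
z = (0.51852 − 0.579)/0.03005 = -0.06048/0.03005 = -2.01.
p-value = P(Z < -2.013) ≈ 0.0221; since p > α = 0.01, fail to reject H₀.

z = -2.01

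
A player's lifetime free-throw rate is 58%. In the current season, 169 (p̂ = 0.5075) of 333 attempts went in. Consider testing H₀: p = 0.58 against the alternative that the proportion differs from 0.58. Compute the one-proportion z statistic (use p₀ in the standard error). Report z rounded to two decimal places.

p̂ = 169/333 = 0.50751.
SE = √(p₀(1−p₀)/n) = √(0.2436/333) = 0.02705.
z = (0.50751 − 0.58)/0.02705 = -0.07249/0.02705 = -2.68.

z = -2.68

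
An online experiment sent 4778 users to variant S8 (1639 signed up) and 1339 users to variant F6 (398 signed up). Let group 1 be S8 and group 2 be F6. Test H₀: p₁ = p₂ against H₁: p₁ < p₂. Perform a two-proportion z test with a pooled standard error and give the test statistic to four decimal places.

z = 3.1424

p̂₁ = 1639/4778 ≈ 0.343031, p̂₂ = 398/1339 ≈ 0.297237.
Pooled p̂ = (1639+398)/(4778+1339) = 2037/6117 = 0.333006.
SE = √(p̂(1−p̂)(1/n₁+1/n₂)) = √(0.333006·0.666994·0.000956119) = √(0.000212366) = 0.014573.
z = (0.343031 − 0.297237)/0.014573 = 0.045794/0.014573 = 3.1424.
p-value = P(Z < 3.142) ≈ 0.9992.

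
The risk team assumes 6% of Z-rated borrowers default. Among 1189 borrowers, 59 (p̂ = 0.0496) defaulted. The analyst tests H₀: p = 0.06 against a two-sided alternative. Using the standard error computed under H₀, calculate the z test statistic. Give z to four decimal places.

p̂ = 59/1189 = 0.049622.
SE = √(p₀(1−p₀)/n) = √(0.0564/1189) = 0.006887.
z = (0.049622 − 0.06)/0.006887 = -0.010378/0.006887 = -1.5069.

z = -1.5069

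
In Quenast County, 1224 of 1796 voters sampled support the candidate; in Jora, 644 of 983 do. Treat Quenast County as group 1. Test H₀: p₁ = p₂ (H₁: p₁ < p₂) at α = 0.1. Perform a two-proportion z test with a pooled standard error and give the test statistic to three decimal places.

p̂₁ = 1224/1796 ≈ 0.68151, p̂₂ = 644/983 ≈ 0.65514.
Pooled p̂ = (1224+644)/(1796+983) = 1868/2779 = 0.67218.
SE = √(p̂(1−p̂)(1/n₁+1/n₂)) = √(0.67218·0.32782·0.00157409) = √(0.000346854) = 0.01862.
z = (0.68151 − 0.65514)/0.01862 = 0.02637/0.01862 = 1.416.
p-value = P(Z < 1.416) ≈ 0.9217; since p > α = 0.1, fail to reject H₀.

z = 1.416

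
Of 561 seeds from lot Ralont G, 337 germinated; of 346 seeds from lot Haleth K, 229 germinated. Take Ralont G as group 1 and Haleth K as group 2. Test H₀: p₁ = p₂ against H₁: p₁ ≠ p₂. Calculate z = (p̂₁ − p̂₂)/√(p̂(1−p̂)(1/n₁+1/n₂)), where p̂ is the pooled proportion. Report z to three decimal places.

z = -1.846

p̂₁ = 337/561 ≈ 0.600713, p̂₂ = 229/346 ≈ 0.661850.
Pooled p̂ = (337+229)/(561+346) = 566/907 = 0.624035.
SE = √(0.234615 × 0.0046727) = 0.033110.
z = (0.600713 − 0.661850)/0.033110 = -0.061137/0.033110 = -1.846.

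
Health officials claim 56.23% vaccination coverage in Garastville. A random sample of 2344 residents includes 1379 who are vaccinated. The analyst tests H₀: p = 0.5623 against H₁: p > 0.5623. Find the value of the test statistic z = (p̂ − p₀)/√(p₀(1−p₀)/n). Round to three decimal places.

p̂ = 1379/2344 = 0.58831.
Standard error under H₀: √(0.5623×0.4377/2344) = 0.01025.
z = (0.58831 − 0.5623)/0.01025 = 0.02601/0.01025 = 2.538.
p-value = P(Z > 2.538) ≈ 0.0056.

z = 2.538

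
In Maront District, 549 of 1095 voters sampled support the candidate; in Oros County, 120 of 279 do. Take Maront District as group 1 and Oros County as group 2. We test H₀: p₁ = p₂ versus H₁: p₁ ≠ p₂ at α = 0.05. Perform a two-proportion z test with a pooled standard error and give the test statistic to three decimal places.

z = 2.126

p̂₁ = 549/1095 ≈ 0.50137, p̂₂ = 120/279 ≈ 0.43011.
Pooled p̂ = (549+120)/(1095+279) = 669/1374 = 0.48690.
SE = √(p̂(1−p̂)(1/n₁+1/n₂)) = √(0.48690·0.51310·0.00449747) = √(0.0011236) = 0.03352.
z = (0.50137 − 0.43011)/0.03352 = 0.07126/0.03352 = 2.126.
p-value = 2·P(Z > 2.126) ≈ 0.0335, so at α = 0.05 we reject H₀.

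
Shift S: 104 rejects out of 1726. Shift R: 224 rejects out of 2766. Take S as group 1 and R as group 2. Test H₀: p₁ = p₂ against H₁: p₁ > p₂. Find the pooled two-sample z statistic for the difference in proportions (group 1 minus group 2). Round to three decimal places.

z = -2.597

p̂₁ = 104/1726 ≈ 0.060255, p̂₂ = 224/2766 ≈ 0.080983.
Pooled p̂ = (104+224)/(1726+2766) = 328/4492 = 0.073019.
SE = √(p̂(1−p̂)(1/n₁+1/n₂)) = √(0.073019·0.926981·0.000940907) = √(6.36872e-05) = 0.007980.
z = (0.060255 − 0.080983)/0.007980 = -0.020728/0.007980 = -2.597.
p-value = P(Z > -2.597) ≈ 0.9953.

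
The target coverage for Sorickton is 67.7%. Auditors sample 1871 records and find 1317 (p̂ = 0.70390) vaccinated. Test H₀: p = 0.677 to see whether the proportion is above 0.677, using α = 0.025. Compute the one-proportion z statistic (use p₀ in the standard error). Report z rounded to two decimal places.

p̂ = 1317/1871 = 0.7039.
Standard error under H₀: √(0.677×0.323/1871) = 0.0108.
z = (0.7039 − 0.677)/0.0108 = 0.0269/0.0108 = 2.49.
p-value = P(Z > 2.488) ≈ 0.0064, so at α = 0.025 we reject H₀.

z = 2.49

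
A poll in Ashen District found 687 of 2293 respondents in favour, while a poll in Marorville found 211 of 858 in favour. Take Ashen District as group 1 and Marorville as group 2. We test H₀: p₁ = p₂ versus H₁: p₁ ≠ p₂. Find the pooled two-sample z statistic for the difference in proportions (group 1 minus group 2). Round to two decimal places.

p̂₁ = 687/2293 = 0.2996, p̂₂ = 211/858 = 0.2459.
Pooled p̂ = (687+211)/(2293+858) = 898/3151 = 0.2850.
SE = √(p̂(1−p̂)(1/n₁+1/n₂)) = √(0.2850·0.7150·0.00160161) = √(0.000326361) = 0.0181.
z = (0.2996 − 0.2459)/0.0181 = 0.0537/0.0181 = 2.97.

z = 2.97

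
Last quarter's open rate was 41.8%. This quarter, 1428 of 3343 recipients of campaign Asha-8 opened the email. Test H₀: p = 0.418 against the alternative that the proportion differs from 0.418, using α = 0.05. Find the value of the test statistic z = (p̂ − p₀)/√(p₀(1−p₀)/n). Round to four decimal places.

p̂ = 1428/3343 = 0.4271612.
Under H₀, SE = √(0.418·0.582/3343) = √(7.27718e-05) = 0.0085306.
z = (0.4271612 − 0.418)/0.0085306 = 0.0091612/0.0085306 = 1.0739.
p-value = 2·P(Z > 1.074) ≈ 0.2829. With α = 0.05, fail to reject H₀.

z = 1.0739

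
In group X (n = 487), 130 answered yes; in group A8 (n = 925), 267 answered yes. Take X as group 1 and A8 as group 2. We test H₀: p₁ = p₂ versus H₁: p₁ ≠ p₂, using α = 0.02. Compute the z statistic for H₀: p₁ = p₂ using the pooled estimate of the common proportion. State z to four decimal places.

p̂₁ = 130/487 ≈ 0.266940, p̂₂ = 267/925 ≈ 0.288649.
Pooled p̂ = (130+267)/(487+925) = 397/1412 = 0.281161.
SE = √(0.20211 × 0.00313447) = 0.025170.
z = (0.266940 − 0.288649)/0.025170 = -0.021709/0.025170 = -0.8625.
Two-sided p-value ≈ 2·Φ(−0.862) = 0.3884; since p > α = 0.02, fail to reject H₀.

z = -0.8625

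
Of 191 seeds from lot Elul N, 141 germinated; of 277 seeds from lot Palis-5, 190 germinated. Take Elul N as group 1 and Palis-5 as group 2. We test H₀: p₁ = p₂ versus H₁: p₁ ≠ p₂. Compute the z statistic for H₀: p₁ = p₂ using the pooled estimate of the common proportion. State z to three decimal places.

p̂₁ = 141/191 = 0.73822, p̂₂ = 190/277 = 0.68592.
Pooled p̂ = (141+190)/(191+277) = 331/468 = 0.70726.
SE = √(p̂(1−p̂)(1/n₁+1/n₂)) = √(0.70726·0.29274·0.00884571) = √(0.00183143) = 0.04280.
z = (0.73822 − 0.68592)/0.04280 = 0.05230/0.04280 = 1.222.
p-value = 2·P(Z > 1.222) ≈ 0.2217.

z = 1.222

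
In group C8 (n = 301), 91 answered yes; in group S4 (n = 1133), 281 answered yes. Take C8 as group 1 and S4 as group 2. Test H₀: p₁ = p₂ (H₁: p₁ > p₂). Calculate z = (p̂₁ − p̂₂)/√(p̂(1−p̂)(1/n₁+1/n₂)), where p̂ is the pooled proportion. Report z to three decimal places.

p̂₁ = 91/301 ≈ 0.30233, p̂₂ = 281/1133 ≈ 0.24801.
Pooled p̂ = (91+281)/(301+1133) = 372/1434 = 0.25941.
SE = √(p̂(1−p̂)(1/n₁+1/n₂)) = √(0.25941·0.74059·0.00420487) = √(0.000807834) = 0.02842.
z = (0.30233 − 0.24801)/0.02842 = 0.05432/0.02842 = 1.911.
p-value = P(Z > 1.911) ≈ 0.0280.

z = 1.911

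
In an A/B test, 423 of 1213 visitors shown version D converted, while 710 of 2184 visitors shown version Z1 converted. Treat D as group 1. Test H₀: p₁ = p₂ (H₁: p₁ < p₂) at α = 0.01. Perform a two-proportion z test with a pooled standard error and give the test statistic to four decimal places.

p̂₁ = 423/1213 = 0.3487222, p̂₂ = 710/2184 = 0.3250916.
Pooled p̂ = (423+710)/(1213+2184) = 1133/3397 = 0.3335296.
SE = √(0.222288 × 0.00128228) = 0.0168830.
z = (0.3487222 − 0.3250916)/0.0168830 = 0.0236306/0.0168830 = 1.3997.
p-value = P(Z < 1.400) ≈ 0.9192, so at α = 0.01 we fail to reject H₀.

z = 1.3997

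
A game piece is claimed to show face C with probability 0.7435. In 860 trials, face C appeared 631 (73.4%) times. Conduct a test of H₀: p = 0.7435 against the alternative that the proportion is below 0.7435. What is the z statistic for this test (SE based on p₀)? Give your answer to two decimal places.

z = -0.66

p̂ = 631/860 = 0.7337.
SE = √(p₀(1−p₀)/n) = √(0.19071/860) = 0.0149.
z = (0.7337 − 0.7435)/0.0149 = -0.0098/0.0149 = -0.66.
p-value = P(Z < -0.657) ≈ 0.2557.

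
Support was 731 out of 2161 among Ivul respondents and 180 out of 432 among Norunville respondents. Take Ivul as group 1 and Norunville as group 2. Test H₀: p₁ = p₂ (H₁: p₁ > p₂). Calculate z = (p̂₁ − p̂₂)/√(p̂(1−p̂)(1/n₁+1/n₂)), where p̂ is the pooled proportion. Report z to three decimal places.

z = -3.116

p̂₁ = 731/2161 = 0.33827, p̂₂ = 180/432 = 0.41667.
Pooled p̂ = (731+180)/(2161+432) = 911/2593 = 0.35133.
SE = √(p̂(1−p̂)(1/n₁+1/n₂)) = √(0.35133·0.64867·0.00277756) = √(0.000632999) = 0.02516.
z = (0.33827 − 0.41667)/0.02516 = -0.07840/0.02516 = -3.116.
p-value = P(Z > -3.116) ≈ 0.9991.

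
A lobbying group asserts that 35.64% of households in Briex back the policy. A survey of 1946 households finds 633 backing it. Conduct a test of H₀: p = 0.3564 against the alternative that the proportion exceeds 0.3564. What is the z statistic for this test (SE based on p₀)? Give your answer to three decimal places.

p̂ = 633/1946 ≈ 0.32528.
SE = √(p₀(1−p₀)/n) = √(0.22938/1946) = 0.01086.
z = (0.32528 − 0.3564)/0.01086 = -0.03112/0.01086 = -2.866.

z = -2.866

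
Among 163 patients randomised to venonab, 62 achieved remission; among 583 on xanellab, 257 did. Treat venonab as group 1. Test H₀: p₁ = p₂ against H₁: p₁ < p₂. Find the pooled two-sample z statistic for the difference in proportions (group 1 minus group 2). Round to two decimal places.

p̂₁ = 62/163 ≈ 0.3804, p̂₂ = 257/583 ≈ 0.4408.
Pooled p̂ = (62+257)/(163+583) = 319/746 = 0.4276.
SE = √(0.24476 × 0.00785024) = 0.0438.
z = (0.3804 − 0.4408)/0.0438 = -0.0604/0.0438 = -1.38.
p-value = P(Z < -1.379) ≈ 0.0839.

z = -1.38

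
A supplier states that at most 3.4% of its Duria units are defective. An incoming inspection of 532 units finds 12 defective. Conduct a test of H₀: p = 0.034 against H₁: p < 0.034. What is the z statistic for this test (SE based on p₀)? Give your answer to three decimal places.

p̂ = 12/532 ≈ 0.0225564.
Standard error under H₀: √(0.034×0.966/532) = 0.0078573.
z = (0.0225564 − 0.034)/0.0078573 = -0.0114436/0.0078573 = -1.456.
p-value = P(Z < -1.456) ≈ 0.0726.

z = -1.456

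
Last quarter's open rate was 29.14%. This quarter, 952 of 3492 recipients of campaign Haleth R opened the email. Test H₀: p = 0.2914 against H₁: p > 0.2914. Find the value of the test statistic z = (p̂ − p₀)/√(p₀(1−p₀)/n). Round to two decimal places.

p̂ = 952/3492 = 0.2726.
Under H₀, SE = √(0.2914·0.7086/3492) = √(5.91312e-05) = 0.0077.
z = (0.2726 − 0.2914)/0.0077 = -0.0188/0.0077 = -2.44.
p-value = P(Z > -2.442) ≈ 0.9927.

z = -2.44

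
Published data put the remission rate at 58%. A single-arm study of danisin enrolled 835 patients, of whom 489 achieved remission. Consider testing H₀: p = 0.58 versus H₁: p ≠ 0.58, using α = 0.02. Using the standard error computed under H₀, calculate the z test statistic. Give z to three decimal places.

p̂ = 489/835 ≈ 0.58563.
SE = √(p₀(1−p₀)/n) = √(0.2436/835) = 0.01708.
z = (0.58563 − 0.58)/0.01708 = 0.00563/0.01708 = 0.330.
p-value = 2·P(Z > 0.330) ≈ 0.7417. With α = 0.02, fail to reject H₀.

z = 0.330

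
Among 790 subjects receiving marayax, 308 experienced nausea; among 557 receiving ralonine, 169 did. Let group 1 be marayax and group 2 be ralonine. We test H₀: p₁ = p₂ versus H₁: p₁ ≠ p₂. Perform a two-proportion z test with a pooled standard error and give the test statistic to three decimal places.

z = 3.268

p̂₁ = 308/790 = 0.38987, p̂₂ = 169/557 = 0.30341.
Pooled p̂ = (308+169)/(790+557) = 477/1347 = 0.35412.
SE = √(p̂(1−p̂)(1/n₁+1/n₂)) = √(0.35412·0.64588·0.00306115) = √(0.000700145) = 0.02646.
z = (0.38987 − 0.30341)/0.02646 = 0.08646/0.02646 = 3.268.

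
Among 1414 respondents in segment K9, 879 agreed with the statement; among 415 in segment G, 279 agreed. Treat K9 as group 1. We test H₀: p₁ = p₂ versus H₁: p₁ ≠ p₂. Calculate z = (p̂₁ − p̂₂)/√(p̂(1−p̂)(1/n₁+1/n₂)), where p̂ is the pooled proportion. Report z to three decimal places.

z = -1.882

p̂₁ = 879/1414 = 0.62164, p̂₂ = 279/415 = 0.67229.
Pooled p̂ = (879+279)/(1414+415) = 1158/1829 = 0.63313.
SE = √(0.232276 × 0.00311685) = 0.02691.
z = (0.62164 − 0.67229)/0.02691 = -0.05065/0.02691 = -1.882.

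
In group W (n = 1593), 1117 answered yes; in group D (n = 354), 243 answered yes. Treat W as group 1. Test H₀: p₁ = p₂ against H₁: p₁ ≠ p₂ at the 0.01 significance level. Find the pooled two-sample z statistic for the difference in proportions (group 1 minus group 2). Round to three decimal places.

z = 0.547

p̂₁ = 1117/1593 = 0.70119, p̂₂ = 243/354 = 0.68644.
Pooled p̂ = (1117+243)/(1593+354) = 1360/1947 = 0.69851.
SE = √(p̂(1−p̂)(1/n₁+1/n₂)) = √(0.69851·0.30149·0.00345261) = √(0.000727096) = 0.02696.
z = (0.70119 − 0.68644)/0.02696 = 0.01475/0.02696 = 0.547.
Two-sided p-value ≈ 2·Φ(−0.547) = 0.5843, so at α = 0.01 we fail to reject H₀.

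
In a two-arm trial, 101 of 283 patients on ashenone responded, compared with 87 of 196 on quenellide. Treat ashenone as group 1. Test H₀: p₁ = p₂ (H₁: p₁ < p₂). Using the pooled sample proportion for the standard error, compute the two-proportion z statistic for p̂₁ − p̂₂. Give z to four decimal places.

z = -1.9170

p̂₁ = 101/283 = 0.356890, p̂₂ = 87/196 = 0.443878.
Pooled p̂ = (101+87)/(283+196) = 188/479 = 0.392484.
SE = √(0.23844 × 0.00863561) = 0.045377.
z = (0.356890 − 0.443878)/0.045377 = -0.086988/0.045377 = -1.9170.
p-value = P(Z < -1.917) ≈ 0.0276.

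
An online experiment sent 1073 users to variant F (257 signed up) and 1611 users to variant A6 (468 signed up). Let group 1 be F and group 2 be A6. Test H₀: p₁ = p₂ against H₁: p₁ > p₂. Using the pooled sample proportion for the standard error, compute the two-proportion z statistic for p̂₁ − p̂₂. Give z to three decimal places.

p̂₁ = 257/1073 ≈ 0.239515, p̂₂ = 468/1611 ≈ 0.290503.
Pooled p̂ = (257+468)/(1073+1611) = 725/2684 = 0.270119.
SE = √(p̂(1−p̂)(1/n₁+1/n₂)) = √(0.270119·0.729881·0.0015527) = √(0.000306122) = 0.017496.
z = (0.239515 − 0.290503)/0.017496 = -0.050988/0.017496 = -2.914.
p-value = P(Z > -2.914) ≈ 0.9982.

z = -2.914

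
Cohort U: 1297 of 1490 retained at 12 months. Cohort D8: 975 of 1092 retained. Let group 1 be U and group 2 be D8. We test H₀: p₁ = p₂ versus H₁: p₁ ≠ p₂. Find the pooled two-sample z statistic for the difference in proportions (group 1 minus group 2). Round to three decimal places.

z = -1.729

p̂₁ = 1297/1490 = 0.87047, p̂₂ = 975/1092 = 0.89286.
Pooled p̂ = (1297+975)/(1490+1092) = 2272/2582 = 0.87994.
SE = √(0.105647 × 0.00158689) = 0.01295.
z = (0.87047 − 0.89286)/0.01295 = -0.02239/0.01295 = -1.729.
Two-sided p-value ≈ 2·Φ(−1.729) = 0.0838.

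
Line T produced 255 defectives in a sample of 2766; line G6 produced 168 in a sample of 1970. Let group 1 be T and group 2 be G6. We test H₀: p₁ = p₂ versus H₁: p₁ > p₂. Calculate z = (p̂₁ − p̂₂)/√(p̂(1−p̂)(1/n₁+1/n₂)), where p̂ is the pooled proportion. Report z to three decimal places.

z = 0.822

p̂₁ = 255/2766 = 0.09219, p̂₂ = 168/1970 = 0.08528.
Pooled p̂ = (255+168)/(2766+1970) = 423/4736 = 0.08932.
SE = √(p̂(1−p̂)(1/n₁+1/n₂)) = √(0.08932·0.91068·0.000869147) = √(7.06952e-05) = 0.00841.
z = (0.09219 − 0.08528)/0.00841 = 0.00691/0.00841 = 0.822.
p-value = P(Z > 0.822) ≈ 0.2055.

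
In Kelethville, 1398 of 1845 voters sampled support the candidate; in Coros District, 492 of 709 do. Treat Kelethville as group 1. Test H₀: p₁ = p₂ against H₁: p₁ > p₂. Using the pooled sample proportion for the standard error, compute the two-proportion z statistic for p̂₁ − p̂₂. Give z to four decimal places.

z = 3.2912

p̂₁ = 1398/1845 ≈ 0.7577236, p̂₂ = 492/709 ≈ 0.6939351.
Pooled p̂ = (1398+492)/(1845+709) = 1890/2554 = 0.7400157.
SE = √(p̂(1−p̂)(1/n₁+1/n₂)) = √(0.7400157·0.2599843·0.00195244) = √(0.000375635) = 0.0193813.
z = (0.7577236 − 0.6939351)/0.0193813 = 0.0637885/0.0193813 = 3.2912.
p-value = P(Z > 3.291) ≈ 0.0005.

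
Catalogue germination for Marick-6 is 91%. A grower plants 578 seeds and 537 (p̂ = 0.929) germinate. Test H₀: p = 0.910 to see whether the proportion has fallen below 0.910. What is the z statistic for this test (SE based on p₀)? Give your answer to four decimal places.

p̂ = 537/578 = 0.9290657.
Under H₀, SE = √(0.91·0.09/578) = √(0.000141696) = 0.0119036.
z = (0.9290657 − 0.91)/0.0119036 = 0.0190657/0.0119036 = 1.6017.
p-value = P(Z < 1.602) ≈ 0.9454.

z = 1.6017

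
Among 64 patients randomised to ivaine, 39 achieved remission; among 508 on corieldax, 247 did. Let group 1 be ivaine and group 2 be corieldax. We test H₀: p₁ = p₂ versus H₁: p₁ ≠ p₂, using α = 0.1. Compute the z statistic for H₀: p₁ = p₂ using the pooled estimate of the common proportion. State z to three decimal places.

z = 1.857

p̂₁ = 39/64 ≈ 0.60938, p̂₂ = 247/508 ≈ 0.48622.
Pooled p̂ = (39+247)/(64+508) = 286/572 = 0.50000.
SE = √(0.25 × 0.0175935) = 0.06632.
z = (0.60938 − 0.48622)/0.06632 = 0.12316/0.06632 = 1.857.
Two-sided p-value ≈ 2·Φ(−1.857) = 0.0633, so at α = 0.1 we reject H₀.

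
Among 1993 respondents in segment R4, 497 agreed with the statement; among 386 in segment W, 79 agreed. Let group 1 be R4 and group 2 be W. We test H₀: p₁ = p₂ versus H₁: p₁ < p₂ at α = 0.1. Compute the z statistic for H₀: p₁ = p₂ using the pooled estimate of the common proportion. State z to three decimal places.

z = 1.877

p̂₁ = 497/1993 = 0.24937, p̂₂ = 79/386 = 0.20466.
Pooled p̂ = (497+79)/(1993+386) = 576/2379 = 0.24212.
SE = √(p̂(1−p̂)(1/n₁+1/n₂)) = √(0.24212·0.75788·0.00309243) = √(0.000567452) = 0.02382.
z = (0.24937 − 0.20466)/0.02382 = 0.04471/0.02382 = 1.877.
p-value = P(Z < 1.877) ≈ 0.9697, so at α = 0.1 we fail to reject H₀.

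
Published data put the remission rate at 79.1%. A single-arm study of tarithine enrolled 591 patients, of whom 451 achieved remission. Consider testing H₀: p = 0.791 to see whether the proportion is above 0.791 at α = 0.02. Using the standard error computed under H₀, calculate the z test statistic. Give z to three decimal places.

z = -1.667

p̂ = 451/591 = 0.76311.
Under H₀, SE = √(0.791·0.209/591) = √(0.000279728) = 0.01673.
z = (0.76311 − 0.791)/0.01673 = -0.02789/0.01673 = -1.667.
p-value = P(Z > -1.667) ≈ 0.9523; since p > α = 0.02, fail to reject H₀.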